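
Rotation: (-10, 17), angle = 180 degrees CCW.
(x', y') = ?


cos(180) = -1, sin(180) = 0
x' = -10*(-1) - 17*0 = 10
y' = -10*0 + 17*(-1) = -17

(10, -17)


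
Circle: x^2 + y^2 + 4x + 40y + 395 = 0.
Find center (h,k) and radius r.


h = -D/2 = -4/2 = -2
k = -E/2 = -40/2 = -20
r^2 = h^2 + k^2 - F = 4 + 400 - 395 = 9
r = 3

Center (-2, -20), radius = 3


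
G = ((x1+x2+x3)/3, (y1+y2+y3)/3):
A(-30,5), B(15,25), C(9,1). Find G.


Gx = (-30+15+9)/3 = -6/3 = -2.0000
Gy = (5+25+1)/3 = 31/3 = 10.3333

G = (-2.0000, 10.3333)


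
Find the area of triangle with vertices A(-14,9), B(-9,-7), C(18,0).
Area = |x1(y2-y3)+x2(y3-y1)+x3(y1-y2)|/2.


-14*(-7-0) = 98
-9*(0-9) = 81
18*(9+ 7) = 288
sum = 467
Area = |467|/2 = 233.5000

233.5000 sq units


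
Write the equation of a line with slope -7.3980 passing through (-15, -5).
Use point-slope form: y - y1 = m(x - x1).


y + 5 = -7.3980(x + 15)
y = -7.3980x - 5 + 7.3980*(-15)
y = -7.3980x - 115.9700

y = -7.3980x - 115.9700


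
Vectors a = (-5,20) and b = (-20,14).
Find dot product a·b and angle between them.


a·b = -5*(-20) + 20*14 = 100 + 280 = 380
|a| = sqrt(25+400) = 20.6155
|b| = sqrt(400+196) = 24.4131
cos(theta) = 380/(sqrt(425)*sqrt(596)) = 380/sqrt(253300) = 0.755033
theta = arccos(380/sqrt(253300)) = 40.9717 degrees

a·b = 380, theta = 40.9717 deg


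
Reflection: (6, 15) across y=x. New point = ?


Reflection rule for y=x: (y, x)
(6, 15) -> (15, 6)

(15, 6)


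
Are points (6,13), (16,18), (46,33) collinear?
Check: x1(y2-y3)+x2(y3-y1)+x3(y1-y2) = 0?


6*(18-33) + 16*(33-13) + 46*(13-18)
= -90 + 320 - 230 = 0

Yes, collinear (determinant = 0)


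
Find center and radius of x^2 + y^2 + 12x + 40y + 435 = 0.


h = -D/2 = -12/2 = -6
k = -E/2 = -40/2 = -20
r^2 = h^2 + k^2 - F = 36 + 400 - 435 = 1
r = 1

Center (-6, -20), radius = 1


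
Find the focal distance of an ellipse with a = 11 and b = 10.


c^2 = 11^2 - 10^2 = 121 - 100 = 21
c = sqrt(21) = 4.5826

c = 4.5826


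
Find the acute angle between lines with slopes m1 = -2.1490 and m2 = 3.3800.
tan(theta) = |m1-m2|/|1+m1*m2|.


m1-m2 = -5.529
1+m1*m2 = -6.26362
tan(theta) = |-5.529/(-6.26362)| = 0.882716
theta = arctan(|-5.529/(-6.26362)|) = 41.4354 degrees (acute angle)

41.4354 degrees


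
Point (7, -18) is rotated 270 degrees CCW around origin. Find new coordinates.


cos(270) = 0, sin(270) = -1
x' = 7*0 + 18*(-1) = -18
y' = 7*(-1) - 18*0 = -7

(-18, -7)


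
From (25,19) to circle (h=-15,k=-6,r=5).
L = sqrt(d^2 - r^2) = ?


d = sqrt((25+ 15)^2 + (19+ 6)^2) = sqrt(1600+625) = 47.1699
L = sqrt(2225.0000 - 25) = sqrt(2200.0000) = 46.9042

46.9042


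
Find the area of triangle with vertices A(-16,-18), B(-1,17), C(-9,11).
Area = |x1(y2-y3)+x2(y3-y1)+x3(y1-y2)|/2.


-16*(17-11) = -96
-1*(11+ 18) = -29
-9*(-18-17) = 315
sum = 190
Area = |190|/2 = 95.0000

95.0000 sq units


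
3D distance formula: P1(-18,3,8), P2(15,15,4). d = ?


dx=33, dy=12, dz=-4
d = sqrt(1089+144+16) = sqrt(1249) = 35.3412

35.3412


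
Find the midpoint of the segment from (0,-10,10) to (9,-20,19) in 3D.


Mx = (0+9)/2 = 4.5000
My = (-10- 20)/2 = -15.0000
Mz = (10+19)/2 = 14.5000

M = (4.5000, -15.0000, 14.5000)


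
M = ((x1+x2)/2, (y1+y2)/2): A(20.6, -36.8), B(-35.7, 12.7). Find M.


Mx = (20.6 - 35.7)/2 = -15.1/2 = -7.5500
My = (-36.8 + 12.7)/2 = -24.1/2 = -12.0500

(-7.5500, -12.0500)


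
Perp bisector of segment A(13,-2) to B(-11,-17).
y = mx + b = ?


Midpoint = (1, -9.5)
Slope of AB = dy/dx = -15/(-24) = 0.6250
Perp slope = -dx/dy = -24/15 = -1.6000
b = My - (perp slope)*Mx = -9.5 + (-24*1)/(-15) = -9.5 + 1.6000 = -7.9000

y = -1.6000x - 7.9000


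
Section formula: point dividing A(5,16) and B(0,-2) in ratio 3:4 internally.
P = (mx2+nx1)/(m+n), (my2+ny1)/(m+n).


Px = (3*0 + 4*5)/7 = 20/7 = 2.8571
Py = (3*(-2) + 4*16)/7 = 58/7 = 8.2857

P = (2.8571, 8.2857)


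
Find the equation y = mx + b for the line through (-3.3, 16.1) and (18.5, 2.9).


m = (-13.2)/(21.8) = -0.6055
b = y1 - m*x1 = 16.1 - (-13.2*(-3.3))/(21.8) = 16.1 - 1.9982 = 14.1018

y = -0.6055x + 14.1018


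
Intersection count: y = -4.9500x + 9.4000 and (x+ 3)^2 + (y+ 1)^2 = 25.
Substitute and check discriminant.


Substitute y = -4.9500x + 9.4000: (x+ 3)^2 + (-4.9500x+9.4000+ 1)^2 = 25
Expand to Ax^2 + Bx + C = 0, where b-k = 10.4
A = 1+m^2 = 25.5025
B = 2(m(b-k) - h) = 2(-4.9500*10.4 + 3) = -96.96
C = h^2 + (b-k)^2 - r^2 = 9 + 108.16 - 25 = 92.16
disc = B^2-4AC = 9401.2416 - 9401.2416 = 0
disc = 0

1 intersection point (tangent)


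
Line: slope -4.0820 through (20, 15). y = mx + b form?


y - 15 = -4.0820(x - 20)
y = -4.0820x + 15 + 4.0820*20
y = -4.0820x + 96.6400

y = -4.0820x + 96.6400


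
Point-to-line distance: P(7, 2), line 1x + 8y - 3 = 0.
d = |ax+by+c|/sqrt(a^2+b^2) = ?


|1*7 + 8*2 - 3| = |20| = 20
sqrt(1 + 64) = sqrt(65) = 8.0623
d = 20/sqrt(65) = 2.4807

2.4807


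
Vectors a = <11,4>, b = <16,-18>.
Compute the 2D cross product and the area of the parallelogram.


cross = 11*(-18) - 4*16 = -198 - 64 = -262
Parallelogram area = |-262| = 262

cross = -262, parallelogram area = 262


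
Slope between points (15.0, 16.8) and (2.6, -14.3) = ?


dy = -14.3 - 16.8 = -31.1
dx = 2.6 - 15.0 = -12.4
m = -31.1/(-12.4) = 2.5081

m = 2.5081


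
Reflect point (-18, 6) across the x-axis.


Reflection rule for x-axis: (x, -y)
(-18, 6) -> (-18, -6)

(-18, -6)


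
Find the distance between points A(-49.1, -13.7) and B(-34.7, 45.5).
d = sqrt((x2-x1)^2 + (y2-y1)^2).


dx = -34.7 + 49.1 = 14.4
dy = 45.5 + 13.7 = 59.2
d = sqrt(207.36 + 3504.64) = sqrt(3712) = 60.9262

60.9262


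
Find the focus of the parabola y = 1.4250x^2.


a = 1.4250
4a = 5.7000
focus = (0, 1/5.7000) = (0, 0.1754)

Focus = (0, 0.1754)


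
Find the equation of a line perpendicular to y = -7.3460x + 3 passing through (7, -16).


Perpendicular slope = -1/m1 = -1/(-7.3460) = 0.1361
b2 = y0 - m2*x0 = -16 + 7/(-7.3460) = -16 - 0.9529 = -16.9529

y = 0.1361x - 16.9529


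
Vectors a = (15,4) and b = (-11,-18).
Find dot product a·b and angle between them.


a·b = 15*(-11) + 4*(-18) = -165 - 72 = -237
|a| = sqrt(225+16) = 15.5242
|b| = sqrt(121+324) = 21.0950
cos(theta) = -237/(sqrt(241)*sqrt(445)) = -237/sqrt(107245) = -0.723702
theta = arccos(-237/sqrt(107245)) = 136.3610 degrees

a·b = -237, theta = 136.3610 deg


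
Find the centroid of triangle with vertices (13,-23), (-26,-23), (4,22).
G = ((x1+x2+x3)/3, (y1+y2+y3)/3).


Gx = (13- 26+4)/3 = -9/3 = -3.0000
Gy = (-23- 23+22)/3 = -24/3 = -8.0000

G = (-3.0000, -8.0000)


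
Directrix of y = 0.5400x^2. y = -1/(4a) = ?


a = 0.5400
1/(4a) = 0.4630
directrix: y = -0.4630 = -0.4630

y = -0.4630


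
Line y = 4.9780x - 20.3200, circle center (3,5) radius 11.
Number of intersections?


Substitute y = 4.9780x - 20.3200: (x-3)^2 + (4.9780x- 20.3200-5)^2 = 121
Expand to Ax^2 + Bx + C = 0, where b-k = -25.32
A = 1+m^2 = 25.780484
B = 2(m(b-k) - h) = 2(4.9780*(-25.32) - 3) = -258.08592
C = h^2 + (b-k)^2 - r^2 = 9 + 641.1024 - 121 = 529.1024
disc = B^2-4AC = 66608.3421 - 54562.0638 = 12046.2783
disc > 0

2 intersection points


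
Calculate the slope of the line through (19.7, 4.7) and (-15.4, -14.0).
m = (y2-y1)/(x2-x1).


dy = -14.0 - 4.7 = -18.7
dx = -15.4 - 19.7 = -35.1
m = -18.7/(-35.1) = 0.5328

m = 0.5328


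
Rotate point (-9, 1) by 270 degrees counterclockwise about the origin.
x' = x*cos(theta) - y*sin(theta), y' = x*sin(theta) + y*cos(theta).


cos(270) = 0, sin(270) = -1
x' = -9*0 - 1*(-1) = 1
y' = -9*(-1) + 1*0 = 9

(1, 9)


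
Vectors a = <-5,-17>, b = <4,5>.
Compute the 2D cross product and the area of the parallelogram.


cross = -5*5 + 17*4 = -25 + 68 = 43
Parallelogram area = |43| = 43

cross = 43, parallelogram area = 43


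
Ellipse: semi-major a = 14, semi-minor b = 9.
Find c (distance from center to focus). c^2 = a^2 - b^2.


c^2 = 14^2 - 9^2 = 196 - 81 = 115
c = sqrt(115) = 10.7238

c = 10.7238


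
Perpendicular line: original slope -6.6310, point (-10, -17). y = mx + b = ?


Perpendicular slope = -1/m1 = -1/(-6.6310) = 0.1508
b2 = y0 - m2*x0 = -17 - 10/(-6.6310) = -17 + 1.5081 = -15.4919

y = 0.1508x - 15.4919


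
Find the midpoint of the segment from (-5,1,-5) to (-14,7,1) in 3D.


Mx = (-5- 14)/2 = -9.5000
My = (1+7)/2 = 4.0000
Mz = (-5+1)/2 = -2.0000

M = (-9.5000, 4.0000, -2.0000)


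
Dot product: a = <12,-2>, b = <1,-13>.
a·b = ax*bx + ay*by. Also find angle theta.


a·b = 12*1 - 2*(-13) = 12 + 26 = 38
|a| = sqrt(144+4) = 12.1655
|b| = sqrt(1+169) = 13.0384
cos(theta) = 38/(sqrt(148)*sqrt(170)) = 38/sqrt(25160) = 0.239568
theta = arccos(38/sqrt(25160)) = 76.1390 degrees

a·b = 38, theta = 76.1390 deg


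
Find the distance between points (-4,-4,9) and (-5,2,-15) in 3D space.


dx=-1, dy=6, dz=-24
d = sqrt(1+36+576) = sqrt(613) = 24.7588

24.7588


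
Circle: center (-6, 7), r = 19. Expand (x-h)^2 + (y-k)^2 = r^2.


(x+ 6)^2 + (y-7)^2 = 19^2
D = -2h = 12, E = -2k = -14
F = h^2+k^2-r^2 = 36+49-361 = -276

x^2 + y^2 + 12x - 14y - 276 = 0


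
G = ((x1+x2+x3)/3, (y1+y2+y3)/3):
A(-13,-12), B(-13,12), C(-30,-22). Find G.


Gx = (-13- 13- 30)/3 = -56/3 = -18.6667
Gy = (-12+12- 22)/3 = -22/3 = -7.3333

G = (-18.6667, -7.3333)


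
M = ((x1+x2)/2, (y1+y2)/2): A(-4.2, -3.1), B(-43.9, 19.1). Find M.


Mx = (-4.2 - 43.9)/2 = -48.1/2 = -24.0500
My = (-3.1 + 19.1)/2 = 16.0/2 = 8.0000

(-24.0500, 8.0000)


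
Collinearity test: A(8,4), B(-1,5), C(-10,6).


8*(5-6) - 1*(6-4) - 10*(4-5)
= -8 - 2 + 10 = 0

Yes, collinear (determinant = 0)


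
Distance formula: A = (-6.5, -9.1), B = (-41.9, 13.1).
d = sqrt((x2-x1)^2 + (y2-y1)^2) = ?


dx = -41.9 + 6.5 = -35.4
dy = 13.1 + 9.1 = 22.2
d = sqrt(1253.16 + 492.84) = sqrt(1746) = 41.7852

41.7852


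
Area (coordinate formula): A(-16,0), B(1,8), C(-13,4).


-16*(8-4) = -64
1*(4-0) = 4
-13*(0-8) = 104
sum = 44
Area = |44|/2 = 22.0000

22.0000 sq units


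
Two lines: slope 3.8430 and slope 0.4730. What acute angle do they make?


m1-m2 = 3.37
1+m1*m2 = 2.817739
tan(theta) = |3.37/2.817739| = 1.195994
theta = arctan(|3.37/2.817739|) = 50.1002 degrees (acute angle)

50.1002 degrees


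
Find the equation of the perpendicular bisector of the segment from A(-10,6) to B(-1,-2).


Midpoint = (-5.5, 2)
Slope of AB = dy/dx = -8/9 = -0.8889
Perp slope = -dx/dy = 9/8 = 1.1250
b = My - (perp slope)*Mx = 2 + (9*(-5.5))/(-8) = 2 + 6.1875 = 8.1875

y = 1.1250x + 8.1875


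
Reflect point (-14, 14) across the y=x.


Reflection rule for y=x: (y, x)
(-14, 14) -> (14, -14)

(14, -14)


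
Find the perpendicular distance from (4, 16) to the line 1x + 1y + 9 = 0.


|1*4 + 1*16 + 9| = |29| = 29
sqrt(1 + 1) = sqrt(2) = 1.4142
d = 29/sqrt(2) = 20.5061

20.5061


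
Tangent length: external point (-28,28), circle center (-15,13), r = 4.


d = sqrt((-28+ 15)^2 + (28-13)^2) = sqrt(169+225) = 19.8494
L = sqrt(394.0000 - 16) = sqrt(378.0000) = 19.4422

19.4422


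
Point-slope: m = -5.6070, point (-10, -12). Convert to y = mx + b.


y + 12 = -5.6070(x + 10)
y = -5.6070x - 12 + 5.6070*(-10)
y = -5.6070x - 68.0700

y = -5.6070x - 68.0700


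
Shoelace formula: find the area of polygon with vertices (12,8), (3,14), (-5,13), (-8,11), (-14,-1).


sum(xi*y_{i+1}) = 12*14 + 3*13 - 5*11 - 8*(-1) - 14*8 = 48
sum(yi*x_{i+1}) = 8*3 + 14*(-5) + 13*(-8) + 11*(-14) - 1*12 = -316
Area = |48 + 316|/2 = 364/2 = 182.0000

182.0000 sq units


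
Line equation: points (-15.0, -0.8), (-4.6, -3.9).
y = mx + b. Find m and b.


m = (-3.1)/(10.4) = -0.2981
b = y1 - m*x1 = -0.8 - (-3.1*(-15.0))/(10.4) = -0.8 - 4.4712 = -5.2712

y = -0.2981x - 5.2712


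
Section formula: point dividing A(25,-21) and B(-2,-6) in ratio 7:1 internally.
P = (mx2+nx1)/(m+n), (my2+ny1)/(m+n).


Px = (7*(-2) + 1*25)/8 = 11/8 = 1.3750
Py = (7*(-6) + 1*(-21))/8 = -63/8 = -7.8750

P = (1.3750, -7.8750)


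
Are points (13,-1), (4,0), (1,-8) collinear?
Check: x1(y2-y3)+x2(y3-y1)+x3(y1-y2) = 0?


13*(0+ 8) + 4*(-8+ 1) + 1*(-1-0)
= 104 - 28 - 1 = 75

No, not collinear (determinant = 75)


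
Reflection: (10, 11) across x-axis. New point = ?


Reflection rule for x-axis: (x, -y)
(10, 11) -> (10, -11)

(10, -11)


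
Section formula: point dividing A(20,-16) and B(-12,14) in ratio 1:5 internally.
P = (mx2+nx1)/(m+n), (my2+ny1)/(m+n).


Px = (1*(-12) + 5*20)/6 = 88/6 = 14.6667
Py = (1*14 + 5*(-16))/6 = -66/6 = -11.0000

P = (14.6667, -11.0000)


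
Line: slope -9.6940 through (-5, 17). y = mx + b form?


y - 17 = -9.6940(x + 5)
y = -9.6940x + 17 + 9.6940*(-5)
y = -9.6940x - 31.4700

y = -9.6940x - 31.4700


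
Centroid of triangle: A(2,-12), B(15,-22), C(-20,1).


Gx = (2+15- 20)/3 = -3/3 = -1.0000
Gy = (-12- 22+1)/3 = -33/3 = -11.0000

G = (-1.0000, -11.0000)


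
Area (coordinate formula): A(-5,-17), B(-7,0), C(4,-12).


-5*(0+ 12) = -60
-7*(-12+ 17) = -35
4*(-17-0) = -68
sum = -163
Area = |-163|/2 = 81.5000

81.5000 sq units


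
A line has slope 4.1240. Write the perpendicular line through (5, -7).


Perpendicular slope = -1/m1 = -1/4.1240 = -0.2425
b2 = y0 - m2*x0 = -7 + 5/4.1240 = -7 + 1.2124 = -5.7876

y = -0.2425x - 5.7876


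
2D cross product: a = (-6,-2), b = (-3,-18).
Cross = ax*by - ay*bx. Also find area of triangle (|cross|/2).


cross = -6*(-18) + 2*(-3) = 108 - 6 = 102
Triangle area = |102|/2 = 102/2 = 51.0000

cross = 102, triangle area = 51.0000


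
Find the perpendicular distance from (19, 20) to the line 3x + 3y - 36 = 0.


|3*19 + 3*20 - 36| = |81| = 81
sqrt(9 + 9) = sqrt(18) = 4.2426
d = 81/sqrt(18) = 19.0919

19.0919


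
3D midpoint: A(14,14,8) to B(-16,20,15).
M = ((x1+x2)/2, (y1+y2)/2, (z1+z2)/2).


Mx = (14- 16)/2 = -1.0000
My = (14+20)/2 = 17.0000
Mz = (8+15)/2 = 11.5000

M = (-1.0000, 17.0000, 11.5000)


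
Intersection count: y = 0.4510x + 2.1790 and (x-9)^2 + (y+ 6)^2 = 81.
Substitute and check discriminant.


Substitute y = 0.4510x + 2.1790: (x-9)^2 + (0.4510x+2.1790+ 6)^2 = 81
Expand to Ax^2 + Bx + C = 0, where b-k = 8.179
A = 1+m^2 = 1.203401
B = 2(m(b-k) - h) = 2(0.4510*8.179 - 9) = -10.622542
C = h^2 + (b-k)^2 - r^2 = 81 + 66.896041 - 81 = 66.896041
disc = B^2-4AC = 112.8384 - 322.0111 = -209.1727
disc < 0

0 intersection points


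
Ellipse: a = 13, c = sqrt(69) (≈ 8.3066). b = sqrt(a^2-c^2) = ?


b^2 = 13^2 - (sqrt(69))^2 = 169 - 69 = 100
b = sqrt(100) = 10

b = 10


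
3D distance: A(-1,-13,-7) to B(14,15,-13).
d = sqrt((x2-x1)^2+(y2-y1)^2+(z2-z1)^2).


dx=15, dy=28, dz=-6
d = sqrt(225+784+36) = sqrt(1045) = 32.3265

32.3265


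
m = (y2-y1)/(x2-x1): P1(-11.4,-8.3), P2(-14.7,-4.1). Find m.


dy = -4.1 + 8.3 = 4.2
dx = -14.7 + 11.4 = -3.3
m = 4.2/(-3.3) = -1.2727

m = -1.2727


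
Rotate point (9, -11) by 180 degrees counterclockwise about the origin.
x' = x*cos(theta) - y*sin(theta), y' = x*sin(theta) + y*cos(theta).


cos(180) = -1, sin(180) = 0
x' = 9*(-1) + 11*0 = -9
y' = 9*0 - 11*(-1) = 11

(-9, 11)


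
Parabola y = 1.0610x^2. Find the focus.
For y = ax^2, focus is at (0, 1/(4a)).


a = 1.0610
4a = 4.2440
focus = (0, 1/4.2440) = (0, 0.2356)

Focus = (0, 0.2356)


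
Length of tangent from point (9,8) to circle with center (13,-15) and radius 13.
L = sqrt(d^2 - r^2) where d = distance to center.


d = sqrt((9-13)^2 + (8+ 15)^2) = sqrt(16+529) = 23.3452
L = sqrt(545.0000 - 169) = sqrt(376.0000) = 19.3907

19.3907


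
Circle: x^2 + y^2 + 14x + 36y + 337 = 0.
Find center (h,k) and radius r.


h = -D/2 = -14/2 = -7
k = -E/2 = -36/2 = -18
r^2 = h^2 + k^2 - F = 49 + 324 - 337 = 36
r = 6

Center (-7, -18), radius = 6


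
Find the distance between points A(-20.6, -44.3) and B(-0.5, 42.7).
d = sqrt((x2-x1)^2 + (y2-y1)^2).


dx = -0.5 + 20.6 = 20.1
dy = 42.7 + 44.3 = 87.0
d = sqrt(404.01 + 7569.0) = sqrt(7973.01) = 89.2917

89.2917


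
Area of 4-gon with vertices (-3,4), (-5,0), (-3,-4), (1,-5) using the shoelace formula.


sum(xi*y_{i+1}) = -3*0 - 5*(-4) - 3*(-5) + 1*4 = 39
sum(yi*x_{i+1}) = 4*(-5) + 0*(-3) - 4*1 - 5*(-3) = -9
Area = |39 + 9|/2 = 48/2 = 24.0000

24.0000 sq units


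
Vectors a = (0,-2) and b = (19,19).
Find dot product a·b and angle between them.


a·b = 0*19 - 2*19 = 0 - 38 = -38
|a| = sqrt(0+4) = 2.0000
|b| = sqrt(361+361) = 26.8701
cos(theta) = -38/(sqrt(4)*sqrt(722)) = -38/sqrt(2888) = -0.707107
theta = arccos(-38/sqrt(2888)) = 135.0000 degrees

a·b = -38, theta = 135.0000 deg


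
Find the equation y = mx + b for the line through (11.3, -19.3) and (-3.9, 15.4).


m = (34.7)/(-15.2) = -2.2829
b = y1 - m*x1 = -19.3 - (34.7*11.3)/(-15.2) = -19.3 + 25.7967 = 6.4967

y = -2.2829x + 6.4967


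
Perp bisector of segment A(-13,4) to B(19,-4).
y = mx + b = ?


Midpoint = (3, 0)
Slope of AB = dy/dx = -8/32 = -0.2500
Perp slope = -dx/dy = 32/8 = 4.0000
b = My - (perp slope)*Mx = 0 + (32*3)/(-8) = 0 - 12.0000 = -12.0000

y = 4.0000x - 12.0000


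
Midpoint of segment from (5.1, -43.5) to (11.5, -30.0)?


Mx = (5.1 + 11.5)/2 = 16.6/2 = 8.3000
My = (-43.5 - 30.0)/2 = -73.5/2 = -36.7500

(8.3000, -36.7500)


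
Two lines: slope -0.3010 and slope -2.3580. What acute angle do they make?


m1-m2 = 2.057
1+m1*m2 = 1.709758
tan(theta) = |2.057/1.709758| = 1.203094
theta = arctan(|2.057/1.709758|) = 50.2670 degrees (acute angle)

50.2670 degrees


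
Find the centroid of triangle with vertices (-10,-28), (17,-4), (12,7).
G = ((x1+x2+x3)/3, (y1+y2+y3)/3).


Gx = (-10+17+12)/3 = 19/3 = 6.3333
Gy = (-28- 4+7)/3 = -25/3 = -8.3333

G = (6.3333, -8.3333)


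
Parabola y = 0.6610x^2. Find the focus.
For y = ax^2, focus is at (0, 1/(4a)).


a = 0.6610
4a = 2.6440
focus = (0, 1/2.6440) = (0, 0.3782)

Focus = (0, 0.3782)


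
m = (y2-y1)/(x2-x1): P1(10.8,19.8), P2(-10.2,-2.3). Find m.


dy = -2.3 - 19.8 = -22.1
dx = -10.2 - 10.8 = -21.0
m = -22.1/(-21.0) = 1.0524

m = 1.0524


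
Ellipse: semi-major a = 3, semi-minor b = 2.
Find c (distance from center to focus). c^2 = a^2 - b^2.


c^2 = 3^2 - 2^2 = 9 - 4 = 5
c = sqrt(5) = 2.2361

c = 2.2361


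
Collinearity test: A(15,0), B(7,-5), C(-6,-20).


15*(-5+ 20) + 7*(-20-0) - 6*(0+ 5)
= 225 - 140 - 30 = 55

No, not collinear (determinant = 55)


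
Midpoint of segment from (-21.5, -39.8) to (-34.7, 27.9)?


Mx = (-21.5 - 34.7)/2 = -56.2/2 = -28.1000
My = (-39.8 + 27.9)/2 = -11.9/2 = -5.9500

(-28.1000, -5.9500)


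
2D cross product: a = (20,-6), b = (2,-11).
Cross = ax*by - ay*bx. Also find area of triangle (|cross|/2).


cross = 20*(-11) + 6*2 = -220 + 12 = -208
Triangle area = |-208|/2 = 208/2 = 104.0000

cross = -208, triangle area = 104.0000


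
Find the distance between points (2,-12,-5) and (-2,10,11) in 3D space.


dx=-4, dy=22, dz=16
d = sqrt(16+484+256) = sqrt(756) = 27.4955

27.4955


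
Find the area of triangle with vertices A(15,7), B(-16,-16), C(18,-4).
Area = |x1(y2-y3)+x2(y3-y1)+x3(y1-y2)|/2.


15*(-16+ 4) = -180
-16*(-4-7) = 176
18*(7+ 16) = 414
sum = 410
Area = |410|/2 = 205.0000

205.0000 sq units


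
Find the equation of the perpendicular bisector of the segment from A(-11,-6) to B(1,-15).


Midpoint = (-5, -10.5)
Slope of AB = dy/dx = -9/12 = -0.7500
Perp slope = -dx/dy = 12/9 = 1.3333
b = My - (perp slope)*Mx = -10.5 + (12*(-5))/(-9) = -10.5 + 6.6667 = -3.8333

y = 1.3333x - 3.8333


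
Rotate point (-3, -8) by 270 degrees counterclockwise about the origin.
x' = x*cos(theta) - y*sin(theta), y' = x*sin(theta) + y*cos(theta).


cos(270) = 0, sin(270) = -1
x' = -3*0 + 8*(-1) = -8
y' = -3*(-1) - 8*0 = 3

(-8, 3)


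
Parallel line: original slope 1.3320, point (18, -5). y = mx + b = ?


Parallel lines have equal slopes.
m2 = 1.3320
b2 = -5 - 1.3320*18 = -28.9760

y = 1.3320x - 28.9760


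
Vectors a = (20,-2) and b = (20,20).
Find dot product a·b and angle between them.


a·b = 20*20 - 2*20 = 400 - 40 = 360
|a| = sqrt(400+4) = 20.0998
|b| = sqrt(400+400) = 28.2843
cos(theta) = 360/(sqrt(404)*sqrt(800)) = 360/sqrt(323200) = 0.633238
theta = arccos(360/sqrt(323200)) = 50.7106 degrees

a·b = 360, theta = 50.7106 deg


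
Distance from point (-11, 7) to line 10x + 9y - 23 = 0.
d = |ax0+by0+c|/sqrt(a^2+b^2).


|10*(-11) + 9*7 - 23| = |-70| = 70
sqrt(100 + 81) = sqrt(181) = 13.4536
d = 70/sqrt(181) = 5.2031

5.2031


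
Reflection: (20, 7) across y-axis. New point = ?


Reflection rule for y-axis: (-x, y)
(20, 7) -> (-20, 7)

(-20, 7)


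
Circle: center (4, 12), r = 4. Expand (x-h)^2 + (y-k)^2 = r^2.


(x-4)^2 + (y-12)^2 = 4^2
D = -2h = -8, E = -2k = -24
F = h^2+k^2-r^2 = 16+144-16 = 144

x^2 + y^2 - 8x - 24y + 144 = 0


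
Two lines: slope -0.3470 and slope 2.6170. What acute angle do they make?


m1-m2 = -2.964
1+m1*m2 = 0.091901
tan(theta) = |-2.964/0.091901| = 32.252097
theta = arctan(|-2.964/0.091901|) = 88.2241 degrees (acute angle)

88.2241 degrees


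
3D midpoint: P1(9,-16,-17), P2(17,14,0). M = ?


Mx = (9+17)/2 = 13.0000
My = (-16+14)/2 = -1.0000
Mz = (-17+0)/2 = -8.5000

M = (13.0000, -1.0000, -8.5000)


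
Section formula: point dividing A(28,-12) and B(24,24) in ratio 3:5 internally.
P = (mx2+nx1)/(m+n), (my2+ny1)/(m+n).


Px = (3*24 + 5*28)/8 = 212/8 = 26.5000
Py = (3*24 + 5*(-12))/8 = 12/8 = 1.5000

P = (26.5000, 1.5000)


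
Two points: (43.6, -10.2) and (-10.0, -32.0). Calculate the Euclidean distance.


dx = -10.0 - 43.6 = -53.6
dy = -32.0 + 10.2 = -21.8
d = sqrt(2872.96 + 475.24) = sqrt(3348.2) = 57.8636

57.8636


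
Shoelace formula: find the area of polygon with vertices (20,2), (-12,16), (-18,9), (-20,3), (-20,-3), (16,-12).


sum(xi*y_{i+1}) = 20*16 - 12*9 - 18*3 - 20*(-3) - 20*(-12) + 16*2 = 490
sum(yi*x_{i+1}) = 2*(-12) + 16*(-18) + 9*(-20) + 3*(-20) - 3*16 - 12*20 = -840
Area = |490 + 840|/2 = 1330/2 = 665.0000

665.0000 sq units


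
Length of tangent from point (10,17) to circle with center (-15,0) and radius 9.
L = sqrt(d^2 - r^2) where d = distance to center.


d = sqrt((10+ 15)^2 + (17-0)^2) = sqrt(625+289) = 30.2324
L = sqrt(914.0000 - 81) = sqrt(833.0000) = 28.8617

28.8617


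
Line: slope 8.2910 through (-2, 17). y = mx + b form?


y - 17 = 8.2910(x + 2)
y = 8.2910x + 17 - 8.2910*(-2)
y = 8.2910x + 33.5820

y = 8.2910x + 33.5820


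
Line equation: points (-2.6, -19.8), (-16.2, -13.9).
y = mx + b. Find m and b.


m = (5.9)/(-13.6) = -0.4338
b = y1 - m*x1 = -19.8 - (5.9*(-2.6))/(-13.6) = -19.8 - 1.1279 = -20.9279

y = -0.4338x - 20.9279


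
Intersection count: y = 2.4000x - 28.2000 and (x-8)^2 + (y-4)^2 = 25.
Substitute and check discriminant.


Substitute y = 2.4000x - 28.2000: (x-8)^2 + (2.4000x- 28.2000-4)^2 = 25
Expand to Ax^2 + Bx + C = 0, where b-k = -32.2
A = 1+m^2 = 6.76
B = 2(m(b-k) - h) = 2(2.4000*(-32.2) - 8) = -170.56
C = h^2 + (b-k)^2 - r^2 = 64 + 1036.84 - 25 = 1075.84
disc = B^2-4AC = 29090.7136 - 29090.7136 = 0
disc = 0

1 intersection point (tangent)


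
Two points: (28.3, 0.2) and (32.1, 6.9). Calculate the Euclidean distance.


dx = 32.1 - 28.3 = 3.8
dy = 6.9 - 0.2 = 6.7
d = sqrt(14.44 + 44.89) = sqrt(59.33) = 7.7026

7.7026


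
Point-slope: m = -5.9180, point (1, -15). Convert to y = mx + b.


y + 15 = -5.9180(x - 1)
y = -5.9180x - 15 + 5.9180*1
y = -5.9180x - 9.0820

y = -5.9180x - 9.0820


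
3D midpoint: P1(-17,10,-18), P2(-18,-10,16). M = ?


Mx = (-17- 18)/2 = -17.5000
My = (10- 10)/2 = 0
Mz = (-18+16)/2 = -1.0000

M = (-17.5000, 0, -1.0000)


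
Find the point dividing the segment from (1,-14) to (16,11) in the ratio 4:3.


Px = (4*16 + 3*1)/7 = 67/7 = 9.5714
Py = (4*11 + 3*(-14))/7 = 2/7 = 0.2857

P = (9.5714, 0.2857)


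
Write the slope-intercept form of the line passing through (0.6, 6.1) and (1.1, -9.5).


m = (-15.6)/(0.5) = -31.2000
b = y1 - m*x1 = 6.1 - (-15.6*0.6)/(0.5) = 6.1 + 18.7200 = 24.8200

y = -31.2000x + 24.8200


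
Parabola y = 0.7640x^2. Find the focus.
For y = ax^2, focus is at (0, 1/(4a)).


a = 0.7640
4a = 3.0560
focus = (0, 1/3.0560) = (0, 0.3272)

Focus = (0, 0.3272)


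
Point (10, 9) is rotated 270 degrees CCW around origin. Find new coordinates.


cos(270) = 0, sin(270) = -1
x' = 10*0 - 9*(-1) = 9
y' = 10*(-1) + 9*0 = -10

(9, -10)


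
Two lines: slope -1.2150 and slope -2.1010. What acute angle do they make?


m1-m2 = 0.886
1+m1*m2 = 3.552715
tan(theta) = |0.886/3.552715| = 0.249387
theta = arctan(|0.886/3.552715|) = 14.0032 degrees (acute angle)

14.0032 degrees


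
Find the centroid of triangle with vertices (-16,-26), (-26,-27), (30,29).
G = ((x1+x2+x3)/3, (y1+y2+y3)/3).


Gx = (-16- 26+30)/3 = -12/3 = -4.0000
Gy = (-26- 27+29)/3 = -24/3 = -8.0000

G = (-4.0000, -8.0000)


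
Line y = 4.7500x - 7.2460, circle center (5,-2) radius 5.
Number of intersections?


Substitute y = 4.7500x - 7.2460: (x-5)^2 + (4.7500x- 7.2460+ 2)^2 = 25
Expand to Ax^2 + Bx + C = 0, where b-k = -5.246
A = 1+m^2 = 23.5625
B = 2(m(b-k) - h) = 2(4.7500*(-5.246) - 5) = -59.837
C = h^2 + (b-k)^2 - r^2 = 25 + 27.520516 - 25 = 27.520516
disc = B^2-4AC = 3580.4666 - 2593.8086 = 986.6580
disc > 0

2 intersection points


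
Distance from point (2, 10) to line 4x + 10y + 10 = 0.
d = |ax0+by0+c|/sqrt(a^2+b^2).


|4*2 + 10*10 + 10| = |118| = 118
sqrt(16 + 100) = sqrt(116) = 10.7703
d = 118/sqrt(116) = 10.9560

10.9560


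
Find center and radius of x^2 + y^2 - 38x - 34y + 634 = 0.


h = -D/2 = 38/2 = 19
k = -E/2 = 34/2 = 17
r^2 = h^2 + k^2 - F = 361 + 289 - 634 = 16
r = 4

Center (19, 17), radius = 4


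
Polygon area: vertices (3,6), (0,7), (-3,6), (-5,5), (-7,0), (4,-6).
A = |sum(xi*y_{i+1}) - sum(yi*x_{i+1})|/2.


sum(xi*y_{i+1}) = 3*7 + 0*6 - 3*5 - 5*0 - 7*(-6) + 4*6 = 72
sum(yi*x_{i+1}) = 6*0 + 7*(-3) + 6*(-5) + 5*(-7) + 0*4 - 6*3 = -104
Area = |72 + 104|/2 = 176/2 = 88.0000

88.0000 sq units


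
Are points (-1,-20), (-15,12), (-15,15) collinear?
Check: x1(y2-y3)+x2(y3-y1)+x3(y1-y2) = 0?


-1*(12-15) - 15*(15+ 20) - 15*(-20-12)
= 3 - 525 + 480 = -42

No, not collinear (determinant = -42)


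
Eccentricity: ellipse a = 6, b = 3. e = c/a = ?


c = sqrt(36-9) = sqrt(27) = 5.1962
e = c/a = sqrt(27)/6 = 0.8660

e = 0.8660


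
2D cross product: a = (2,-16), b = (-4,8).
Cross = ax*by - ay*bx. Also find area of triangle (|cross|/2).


cross = 2*8 + 16*(-4) = 16 - 64 = -48
Triangle area = |-48|/2 = 48/2 = 24.0000

cross = -48, triangle area = 24.0000


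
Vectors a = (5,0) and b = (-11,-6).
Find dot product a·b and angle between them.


a·b = 5*(-11) + 0*(-6) = -55 + 0 = -55
|a| = sqrt(25+0) = 5.0000
|b| = sqrt(121+36) = 12.5300
cos(theta) = -55/(sqrt(25)*sqrt(157)) = -55/sqrt(3925) = -0.877896
theta = arccos(-55/sqrt(3925)) = 151.3895 degrees

a·b = -55, theta = 151.3895 deg


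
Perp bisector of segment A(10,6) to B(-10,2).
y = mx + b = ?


Midpoint = (0, 4)
Slope of AB = dy/dx = -4/(-20) = 0.2000
Perp slope = -dx/dy = -20/4 = -5.0000
b = My - (perp slope)*Mx = 4 + (-20*0)/(-4) = 4 + 0 = 4.0000

y = -5.0000x + 4.0000


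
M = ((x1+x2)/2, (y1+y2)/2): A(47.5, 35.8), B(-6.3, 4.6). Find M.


Mx = (47.5 - 6.3)/2 = 41.2/2 = 20.6000
My = (35.8 + 4.6)/2 = 40.4/2 = 20.2000

(20.6000, 20.2000)


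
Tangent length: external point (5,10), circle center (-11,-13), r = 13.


d = sqrt((5+ 11)^2 + (10+ 13)^2) = sqrt(256+529) = 28.0179
L = sqrt(785.0000 - 169) = sqrt(616.0000) = 24.8193

24.8193


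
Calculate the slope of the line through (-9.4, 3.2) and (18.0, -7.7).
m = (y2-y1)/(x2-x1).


dy = -7.7 - 3.2 = -10.9
dx = 18.0 + 9.4 = 27.4
m = -10.9/27.4 = -0.3978

m = -0.3978


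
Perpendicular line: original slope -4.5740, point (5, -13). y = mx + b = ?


Perpendicular slope = -1/m1 = -1/(-4.5740) = 0.2186
b2 = y0 - m2*x0 = -13 + 5/(-4.5740) = -13 - 1.0931 = -14.0931

y = 0.2186x - 14.0931


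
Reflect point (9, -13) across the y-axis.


Reflection rule for y-axis: (-x, y)
(9, -13) -> (-9, -13)

(-9, -13)


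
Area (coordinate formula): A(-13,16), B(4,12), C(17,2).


-13*(12-2) = -130
4*(2-16) = -56
17*(16-12) = 68
sum = -118
Area = |-118|/2 = 59.0000

59.0000 sq units


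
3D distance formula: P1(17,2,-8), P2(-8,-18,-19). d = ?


dx=-25, dy=-20, dz=-11
d = sqrt(625+400+121) = sqrt(1146) = 33.8526

33.8526


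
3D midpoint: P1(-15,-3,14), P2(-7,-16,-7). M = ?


Mx = (-15- 7)/2 = -11.0000
My = (-3- 16)/2 = -9.5000
Mz = (14- 7)/2 = 3.5000

M = (-11.0000, -9.5000, 3.5000)


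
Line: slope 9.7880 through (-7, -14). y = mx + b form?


y + 14 = 9.7880(x + 7)
y = 9.7880x - 14 - 9.7880*(-7)
y = 9.7880x + 54.5160

y = 9.7880x + 54.5160


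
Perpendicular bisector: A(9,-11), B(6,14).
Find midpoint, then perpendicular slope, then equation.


Midpoint = (7.5, 1.5)
Slope of AB = dy/dx = 25/(-3) = -8.3333
Perp slope = -dx/dy = 3/25 = 0.1200
b = My - (perp slope)*Mx = 1.5 + (-3*7.5)/25 = 1.5 - 0.9000 = 0.6000

y = 0.1200x + 0.6000


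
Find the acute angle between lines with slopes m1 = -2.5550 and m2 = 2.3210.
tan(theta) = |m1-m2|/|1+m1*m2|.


m1-m2 = -4.876
1+m1*m2 = -4.930155
tan(theta) = |-4.876/(-4.930155)| = 0.989016
theta = arctan(|-4.876/(-4.930155)|) = 44.6836 degrees (acute angle)

44.6836 degrees


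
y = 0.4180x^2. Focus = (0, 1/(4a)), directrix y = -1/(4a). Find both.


a = 0.4180
1/(4a) = 0.5981
Focus = (0, 0.5981)
Directrix: y = -0.5981

Focus = (0, 0.5981), Directrix: y = -0.5981


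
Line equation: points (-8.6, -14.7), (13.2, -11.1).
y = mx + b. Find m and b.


m = (3.6)/(21.8) = 0.1651
b = y1 - m*x1 = -14.7 - (3.6*(-8.6))/(21.8) = -14.7 + 1.4202 = -13.2798

y = 0.1651x - 13.2798


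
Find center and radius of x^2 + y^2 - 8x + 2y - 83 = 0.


h = -D/2 = 8/2 = 4
k = -E/2 = -2/2 = -1
r^2 = h^2 + k^2 - F = 16 + 1 + 83 = 100
r = 10

Center (4, -1), radius = 10


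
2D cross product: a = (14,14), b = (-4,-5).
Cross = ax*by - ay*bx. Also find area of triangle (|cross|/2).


cross = 14*(-5) - 14*(-4) = -70 + 56 = -14
Triangle area = |-14|/2 = 14/2 = 7.0000

cross = -14, triangle area = 7.0000


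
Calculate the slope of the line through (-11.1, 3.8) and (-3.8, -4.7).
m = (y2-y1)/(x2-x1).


dy = -4.7 - 3.8 = -8.5
dx = -3.8 + 11.1 = 7.3
m = -8.5/7.3 = -1.1644

m = -1.1644


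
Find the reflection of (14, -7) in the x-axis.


Reflection rule for x-axis: (x, -y)
(14, -7) -> (14, 7)

(14, 7)


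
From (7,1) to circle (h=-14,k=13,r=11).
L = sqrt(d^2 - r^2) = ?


d = sqrt((7+ 14)^2 + (1-13)^2) = sqrt(441+144) = 24.1868
L = sqrt(585.0000 - 121) = sqrt(464.0000) = 21.5407

21.5407


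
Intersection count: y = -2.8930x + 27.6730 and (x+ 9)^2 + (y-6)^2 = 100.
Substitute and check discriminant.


Substitute y = -2.8930x + 27.6730: (x+ 9)^2 + (-2.8930x+27.6730-6)^2 = 100
Expand to Ax^2 + Bx + C = 0, where b-k = 21.673
A = 1+m^2 = 9.369449
B = 2(m(b-k) - h) = 2(-2.8930*21.673 + 9) = -107.399978
C = h^2 + (b-k)^2 - r^2 = 81 + 469.718929 - 100 = 450.718929
disc = B^2-4AC = 11534.7553 - 16891.9521 = -5357.1968
disc < 0

0 intersection points


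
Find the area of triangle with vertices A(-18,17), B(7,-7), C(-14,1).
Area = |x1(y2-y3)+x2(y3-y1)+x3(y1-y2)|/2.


-18*(-7-1) = 144
7*(1-17) = -112
-14*(17+ 7) = -336
sum = -304
Area = |-304|/2 = 152.0000

152.0000 sq units


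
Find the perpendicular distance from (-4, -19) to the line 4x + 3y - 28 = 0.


|4*(-4) + 3*(-19) - 28| = |-101| = 101
sqrt(16 + 9) = sqrt(25) = 5.0000
d = 101/sqrt(25) = 20.2000

20.2000


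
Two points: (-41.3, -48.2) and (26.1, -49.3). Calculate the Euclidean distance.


dx = 26.1 + 41.3 = 67.4
dy = -49.3 + 48.2 = -1.1
d = sqrt(4542.76 + 1.21) = sqrt(4543.97) = 67.4090

67.4090


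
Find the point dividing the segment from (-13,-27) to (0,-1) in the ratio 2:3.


Px = (2*0 + 3*(-13))/5 = -39/5 = -7.8000
Py = (2*(-1) + 3*(-27))/5 = -83/5 = -16.6000

P = (-7.8000, -16.6000)


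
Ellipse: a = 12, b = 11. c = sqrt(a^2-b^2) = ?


c^2 = 12^2 - 11^2 = 144 - 121 = 23
c = sqrt(23) = 4.7958

c = 4.7958


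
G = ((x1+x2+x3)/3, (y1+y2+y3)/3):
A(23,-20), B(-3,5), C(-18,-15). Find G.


Gx = (23- 3- 18)/3 = 2/3 = 0.6667
Gy = (-20+5- 15)/3 = -30/3 = -10.0000

G = (0.6667, -10.0000)


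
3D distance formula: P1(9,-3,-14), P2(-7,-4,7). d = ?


dx=-16, dy=-1, dz=21
d = sqrt(256+1+441) = sqrt(698) = 26.4197

26.4197


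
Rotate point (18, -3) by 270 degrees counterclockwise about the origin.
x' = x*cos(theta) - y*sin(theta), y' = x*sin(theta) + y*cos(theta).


cos(270) = 0, sin(270) = -1
x' = 18*0 + 3*(-1) = -3
y' = 18*(-1) - 3*0 = -18

(-3, -18)


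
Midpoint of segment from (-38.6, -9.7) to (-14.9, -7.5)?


Mx = (-38.6 - 14.9)/2 = -53.5/2 = -26.7500
My = (-9.7 - 7.5)/2 = -17.2/2 = -8.6000

(-26.7500, -8.6000)


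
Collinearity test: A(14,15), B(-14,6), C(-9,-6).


14*(6+ 6) - 14*(-6-15) - 9*(15-6)
= 168 + 294 - 81 = 381

No, not collinear (determinant = 381)


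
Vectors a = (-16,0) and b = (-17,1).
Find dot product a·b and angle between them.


a·b = -16*(-17) + 0*1 = 272 + 0 = 272
|a| = sqrt(256+0) = 16.0000
|b| = sqrt(289+1) = 17.0294
cos(theta) = 272/(sqrt(256)*sqrt(290)) = 272/sqrt(74240) = 0.998274
theta = arccos(272/sqrt(74240)) = 3.3665 degrees

a·b = 272, theta = 3.3665 deg


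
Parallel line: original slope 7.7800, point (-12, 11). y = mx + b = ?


Parallel lines have equal slopes.
m2 = 7.7800
b2 = 11 - 7.7800*(-12) = 104.3600

y = 7.7800x + 104.3600


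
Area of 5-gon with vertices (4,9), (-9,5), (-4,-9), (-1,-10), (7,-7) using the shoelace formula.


sum(xi*y_{i+1}) = 4*5 - 9*(-9) - 4*(-10) - 1*(-7) + 7*9 = 211
sum(yi*x_{i+1}) = 9*(-9) + 5*(-4) - 9*(-1) - 10*7 - 7*4 = -190
Area = |211 + 190|/2 = 401/2 = 200.5000

200.5000 sq units


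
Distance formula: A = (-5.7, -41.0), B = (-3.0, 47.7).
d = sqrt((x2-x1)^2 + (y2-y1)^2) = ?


dx = -3.0 + 5.7 = 2.7
dy = 47.7 + 41.0 = 88.7
d = sqrt(7.29 + 7867.69) = sqrt(7874.98) = 88.7411

88.7411


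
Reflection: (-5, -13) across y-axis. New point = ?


Reflection rule for y-axis: (-x, y)
(-5, -13) -> (5, -13)

(5, -13)


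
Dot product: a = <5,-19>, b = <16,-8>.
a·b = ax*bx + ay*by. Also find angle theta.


a·b = 5*16 - 19*(-8) = 80 + 152 = 232
|a| = sqrt(25+361) = 19.6469
|b| = sqrt(256+64) = 17.8885
cos(theta) = 232/(sqrt(386)*sqrt(320)) = 232/sqrt(123520) = 0.660115
theta = arccos(232/sqrt(123520)) = 48.6914 degrees

a·b = 232, theta = 48.6914 deg


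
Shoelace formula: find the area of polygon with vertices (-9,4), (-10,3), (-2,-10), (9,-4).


sum(xi*y_{i+1}) = -9*3 - 10*(-10) - 2*(-4) + 9*4 = 117
sum(yi*x_{i+1}) = 4*(-10) + 3*(-2) - 10*9 - 4*(-9) = -100
Area = |117 + 100|/2 = 217/2 = 108.5000

108.5000 sq units


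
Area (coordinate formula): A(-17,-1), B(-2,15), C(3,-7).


-17*(15+ 7) = -374
-2*(-7+ 1) = 12
3*(-1-15) = -48
sum = -410
Area = |-410|/2 = 205.0000

205.0000 sq units


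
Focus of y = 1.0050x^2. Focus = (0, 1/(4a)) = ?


a = 1.0050
4a = 4.0200
focus = (0, 1/4.0200) = (0, 0.2488)

Focus = (0, 0.2488)


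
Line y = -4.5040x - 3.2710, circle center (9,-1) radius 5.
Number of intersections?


Substitute y = -4.5040x - 3.2710: (x-9)^2 + (-4.5040x- 3.2710+ 1)^2 = 25
Expand to Ax^2 + Bx + C = 0, where b-k = -2.271
A = 1+m^2 = 21.286016
B = 2(m(b-k) - h) = 2(-4.5040*(-2.271) - 9) = 2.457168
C = h^2 + (b-k)^2 - r^2 = 81 + 5.157441 - 25 = 61.157441
disc = B^2-4AC = 6.0377 - 5207.1931 = -5201.1554
disc < 0

0 intersection points


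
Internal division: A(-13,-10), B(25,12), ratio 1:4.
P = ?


Px = (1*25 + 4*(-13))/5 = -27/5 = -5.4000
Py = (1*12 + 4*(-10))/5 = -28/5 = -5.6000

P = (-5.4000, -5.6000)


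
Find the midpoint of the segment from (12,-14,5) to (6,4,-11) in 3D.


Mx = (12+6)/2 = 9.0000
My = (-14+4)/2 = -5.0000
Mz = (5- 11)/2 = -3.0000

M = (9.0000, -5.0000, -3.0000)


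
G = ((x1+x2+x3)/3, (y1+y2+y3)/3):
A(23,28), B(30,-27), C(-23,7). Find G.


Gx = (23+30- 23)/3 = 30/3 = 10.0000
Gy = (28- 27+7)/3 = 8/3 = 2.6667

G = (10.0000, 2.6667)


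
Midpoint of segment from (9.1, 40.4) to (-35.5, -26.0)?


Mx = (9.1 - 35.5)/2 = -26.4/2 = -13.2000
My = (40.4 - 26.0)/2 = 14.4/2 = 7.2000

(-13.2000, 7.2000)


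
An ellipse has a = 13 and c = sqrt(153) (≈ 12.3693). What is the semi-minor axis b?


b^2 = 13^2 - (sqrt(153))^2 = 169 - 153 = 16
b = sqrt(16) = 4

b = 4


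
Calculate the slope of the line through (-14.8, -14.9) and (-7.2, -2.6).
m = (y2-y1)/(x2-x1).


dy = -2.6 + 14.9 = 12.3
dx = -7.2 + 14.8 = 7.6
m = 12.3/7.6 = 1.6184

m = 1.6184


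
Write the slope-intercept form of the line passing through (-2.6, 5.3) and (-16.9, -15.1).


m = (-20.4)/(-14.3) = 1.4266
b = y1 - m*x1 = 5.3 - (-20.4*(-2.6))/(-14.3) = 5.3 + 3.7091 = 9.0091

y = 1.4266x + 9.0091


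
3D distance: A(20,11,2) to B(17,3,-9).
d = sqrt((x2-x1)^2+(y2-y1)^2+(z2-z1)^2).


dx=-3, dy=-8, dz=-11
d = sqrt(9+64+121) = sqrt(194) = 13.9284

13.9284


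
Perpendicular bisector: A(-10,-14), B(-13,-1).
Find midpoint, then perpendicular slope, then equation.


Midpoint = (-11.5, -7.5)
Slope of AB = dy/dx = 13/(-3) = -4.3333
Perp slope = -dx/dy = 3/13 = 0.2308
b = My - (perp slope)*Mx = -7.5 + (-3*(-11.5))/13 = -7.5 + 2.6538 = -4.8462

y = 0.2308x - 4.8462


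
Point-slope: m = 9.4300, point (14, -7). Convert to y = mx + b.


y + 7 = 9.4300(x - 14)
y = 9.4300x - 7 - 9.4300*14
y = 9.4300x - 139.0200

y = 9.4300x - 139.0200


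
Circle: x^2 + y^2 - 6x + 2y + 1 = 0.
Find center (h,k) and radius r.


h = -D/2 = 6/2 = 3
k = -E/2 = -2/2 = -1
r^2 = h^2 + k^2 - F = 9 + 1 - 1 = 9
r = 3

Center (3, -1), radius = 3


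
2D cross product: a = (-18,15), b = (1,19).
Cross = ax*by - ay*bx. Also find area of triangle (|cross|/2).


cross = -18*19 - 15*1 = -342 - 15 = -357
Triangle area = |-357|/2 = 357/2 = 178.5000

cross = -357, triangle area = 178.5000


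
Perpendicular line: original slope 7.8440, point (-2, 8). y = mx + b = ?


Perpendicular slope = -1/m1 = -1/7.8440 = -0.1275
b2 = y0 - m2*x0 = 8 - 2/7.8440 = 8 - 0.2550 = 7.7450

y = -0.1275x + 7.7450


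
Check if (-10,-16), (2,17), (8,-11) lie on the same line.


-10*(17+ 11) + 2*(-11+ 16) + 8*(-16-17)
= -280 + 10 - 264 = -534

No, not collinear (determinant = -534)


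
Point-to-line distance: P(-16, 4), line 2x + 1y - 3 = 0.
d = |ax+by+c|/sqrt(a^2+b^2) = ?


|2*(-16) + 1*4 - 3| = |-31| = 31
sqrt(4 + 1) = sqrt(5) = 2.2361
d = 31/sqrt(5) = 13.8636

13.8636


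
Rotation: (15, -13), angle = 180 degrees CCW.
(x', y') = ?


cos(180) = -1, sin(180) = 0
x' = 15*(-1) + 13*0 = -15
y' = 15*0 - 13*(-1) = 13

(-15, 13)


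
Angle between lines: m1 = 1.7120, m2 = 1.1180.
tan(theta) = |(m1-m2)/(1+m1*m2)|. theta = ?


m1-m2 = 0.594
1+m1*m2 = 2.914016
tan(theta) = |0.594/2.914016| = 0.203842
theta = arctan(|0.594/2.914016|) = 11.5215 degrees (acute angle)

11.5215 degrees


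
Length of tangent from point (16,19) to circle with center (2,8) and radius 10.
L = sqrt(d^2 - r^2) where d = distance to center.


d = sqrt((16-2)^2 + (19-8)^2) = sqrt(196+121) = 17.8045
L = sqrt(317.0000 - 100) = sqrt(217.0000) = 14.7309

14.7309


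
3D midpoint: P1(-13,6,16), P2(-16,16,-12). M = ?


Mx = (-13- 16)/2 = -14.5000
My = (6+16)/2 = 11.0000
Mz = (16- 12)/2 = 2.0000

M = (-14.5000, 11.0000, 2.0000)


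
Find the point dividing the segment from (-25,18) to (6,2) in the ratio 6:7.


Px = (6*6 + 7*(-25))/13 = -139/13 = -10.6923
Py = (6*2 + 7*18)/13 = 138/13 = 10.6154

P = (-10.6923, 10.6154)


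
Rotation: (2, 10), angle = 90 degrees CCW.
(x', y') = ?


cos(90) = 0, sin(90) = 1
x' = 2*0 - 10*1 = -10
y' = 2*1 + 10*0 = 2

(-10, 2)


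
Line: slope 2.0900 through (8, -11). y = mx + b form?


y + 11 = 2.0900(x - 8)
y = 2.0900x - 11 - 2.0900*8
y = 2.0900x - 27.7200

y = 2.0900x - 27.7200
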